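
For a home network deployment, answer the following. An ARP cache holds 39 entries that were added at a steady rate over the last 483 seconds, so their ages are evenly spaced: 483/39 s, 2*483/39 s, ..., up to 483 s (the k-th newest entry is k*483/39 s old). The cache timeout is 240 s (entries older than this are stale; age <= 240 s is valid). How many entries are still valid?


Ages are k * 483/39 s for k = 1..39 (spacing = 12.3846 s).
Entry k is valid iff k * 483/39 <= 240 iff k <= 39 * 240 / 483 = 19.3789
n_valid = floor(19.3789) = 19
(n_stale = 39 - 19 = 20)

19


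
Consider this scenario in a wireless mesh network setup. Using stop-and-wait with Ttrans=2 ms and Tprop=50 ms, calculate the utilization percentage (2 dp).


Given: Ttrans = 2 ms, Tprop = 50 ms
RTT = 2 * Tprop = 2 * 50 = 100 ms
U = Ttrans / (Ttrans + RTT)
U = 2 / (2 + 100)
U = 2 / 102 = 0.019608
U% = 1.96%

1.96


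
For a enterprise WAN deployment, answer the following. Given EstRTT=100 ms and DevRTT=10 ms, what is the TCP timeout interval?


Given: EstRTT = 100 ms, DevRTT = 10 ms
Timeout = EstRTT + 4 * DevRTT
4 * DevRTT = 4 * 10 = 40
Timeout = 100 + 40 = 140 ms

140


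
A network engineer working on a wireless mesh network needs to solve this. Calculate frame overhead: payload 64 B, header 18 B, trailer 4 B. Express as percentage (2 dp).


Given: payload = 64 B, header = 18 B, trailer = 4 B
Overhead bytes = header + trailer = 18 + 4 = 22
Total frame = payload + overhead = 64 + 22 = 86
Overhead % = 22 / 86 * 100 = 25.5814% -> 25.58% (2 dp)

25.58


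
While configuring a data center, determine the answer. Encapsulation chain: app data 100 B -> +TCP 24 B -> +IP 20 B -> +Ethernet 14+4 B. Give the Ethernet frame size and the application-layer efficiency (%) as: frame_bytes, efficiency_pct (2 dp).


TCP segment = 100 + 24 = 124 B
IP packet = 124 + 20 = 144 B
Ethernet frame = 144 + 14 + 4 = 162 B
Efficiency = app / frame = 100 / 162 = 0.617284 = 61.7284% -> 61.73% (2 dp)

162, 61.73


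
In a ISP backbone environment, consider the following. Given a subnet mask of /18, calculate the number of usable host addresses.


Given: subnet mask /18
Host bits = 32 - 18 = 14
Total addresses = 2^14 = 16384
Usable hosts = 16384 - 2 (network + broadcast) = 16382

16382


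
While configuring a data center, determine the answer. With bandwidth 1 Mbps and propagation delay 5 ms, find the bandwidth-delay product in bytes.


Given: bandwidth = 1 Mbps, delay = 5 ms
BDP in bits = 1 * 10^6 * 5 / 1000
BDP in bits = 5000
BDP in bytes = 5000 / 8 = 625

625


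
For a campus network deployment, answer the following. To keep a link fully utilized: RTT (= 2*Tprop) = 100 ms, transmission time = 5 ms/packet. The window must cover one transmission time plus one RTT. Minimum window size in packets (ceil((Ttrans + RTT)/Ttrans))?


Given: Ttrans = 5 ms, RTT = 100 ms (= 2 * Tprop, Tprop = 50 ms)
Time until first ACK returns = Ttrans + RTT = 5 + 100 = 105 ms
Need W * Ttrans >= Ttrans + RTT  ->  W >= (Ttrans + RTT) / Ttrans
(Ttrans + RTT) / Ttrans = 105 / 5 = 21
W_min = ceil(21) = 21

21


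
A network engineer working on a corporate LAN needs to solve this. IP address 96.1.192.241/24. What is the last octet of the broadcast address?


Given: IP = 96.1.192.241, prefix = /24
Host bits = 32 - 24 = 8
Network last octet = 241 AND mask = 0
Host part size = 2^8 - 1 = 255
Broadcast last octet = 0 OR 255 = 255

255


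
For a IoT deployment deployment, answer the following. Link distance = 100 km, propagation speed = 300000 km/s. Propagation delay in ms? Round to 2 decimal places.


Given: distance = 100 km, speed = 300000 km/s
Delay = distance / speed = 100 / 300000 seconds
Delay in ms = 100 * 1000 / 300000
Delay = 0.3333 ms
Rounded to 2 dp = 0.33 ms

0.33


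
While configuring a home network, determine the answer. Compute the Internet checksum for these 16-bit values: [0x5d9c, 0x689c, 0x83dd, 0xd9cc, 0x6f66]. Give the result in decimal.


Given words: [0x5d9c, 0x689c, 0x83dd, 0xd9cc, 0x6f66]
Step 1: Sum all words
Raw sum = 23964 + 26780 + 33757 + 55756 + 28518 = 168775
Step 2: Fold carry: (37703 + 2) = 37705
One's complement = ~37705 & 0xFFFF = 27830

27830


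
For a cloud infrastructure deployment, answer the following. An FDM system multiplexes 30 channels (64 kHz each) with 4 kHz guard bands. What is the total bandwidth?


Given: 30 channels, 64 kHz each, guard = 4 kHz
Channel bandwidth = 30 * 64 = 1920 kHz
Guard bands = 29 gaps * 4 kHz = 116 kHz
Total = 1920 + 116 = 2036 kHz

2036


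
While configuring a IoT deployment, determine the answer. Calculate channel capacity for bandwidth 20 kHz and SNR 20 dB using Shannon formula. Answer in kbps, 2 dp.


Given: B = 20 kHz, SNR = 20 dB
SNR linear = 10^(20/10) = 100
1 + SNR = 101
log2(101) = 6.6582114828
C = 20 * 1000 * 6.6582114828 = 133164.2297 bps
C = 133.164230 kbps -> 133.16 kbps (2 dp)

133.16


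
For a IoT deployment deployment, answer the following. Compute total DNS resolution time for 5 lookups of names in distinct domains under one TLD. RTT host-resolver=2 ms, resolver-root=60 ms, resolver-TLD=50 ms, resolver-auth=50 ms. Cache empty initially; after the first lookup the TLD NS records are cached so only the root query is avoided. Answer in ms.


Lookup 1 (cold cache): local + root + TLD + auth = 2 + 60 + 50 + 50 = 162 ms
Lookups 2..5 (TLD NS cached -> skip root; new domain -> still ask TLD and auth): local + TLD + auth = 2 + 50 + 50 = 102 ms each
Remaining 4 lookups: 4 * 102 = 408 ms
Total = 162 + 408 = 570 ms

570


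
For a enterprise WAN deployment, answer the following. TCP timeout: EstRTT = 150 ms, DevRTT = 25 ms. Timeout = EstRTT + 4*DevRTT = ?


Given: EstRTT = 150 ms, DevRTT = 25 ms
Timeout = EstRTT + 4 * DevRTT
4 * DevRTT = 4 * 25 = 100
Timeout = 150 + 100 = 250 ms

250


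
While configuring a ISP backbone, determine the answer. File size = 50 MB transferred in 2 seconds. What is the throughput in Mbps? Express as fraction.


Given: file = 50 MB, time = 2 s
File in Mb = 50 * 8 = 400 Mb
Throughput = 400 / 2 Mbps
Throughput = 200 Mbps

200


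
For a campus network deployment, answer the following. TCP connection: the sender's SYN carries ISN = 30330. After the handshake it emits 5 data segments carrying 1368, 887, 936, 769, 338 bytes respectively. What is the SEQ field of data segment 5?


The SYN occupies sequence number ISN = 30330, so the first data byte is ISN + 1 = 30331.
SEQ of data segment i = (ISN + 1) + sum of payload sizes of segments 1..i-1.
Segment 1: SEQ = 30331, payload = 1368 bytes
Segment 2: SEQ = 31699, payload = 887 bytes
Segment 3: SEQ = 32586, payload = 936 bytes
Segment 4: SEQ = 33522, payload = 769 bytes
Segment 5: SEQ = 34291, payload = 338 bytes
SEQ of segment 5 = 30331 + 1368 + 887 + 936 + 769 = 34291

34291


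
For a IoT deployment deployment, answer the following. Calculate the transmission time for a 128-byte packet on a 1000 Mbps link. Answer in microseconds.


Given: packet = 128 bytes, bandwidth = 1000 Mbps
Packet in bits = 128 * 8 = 1024 bits
Bandwidth = 1000 * 10^6 = 1000000000 bps
Time = 1024 / 1000000000 seconds
Time in us = 1024 * 10^6 / 1000000000 = 1.024

1.024


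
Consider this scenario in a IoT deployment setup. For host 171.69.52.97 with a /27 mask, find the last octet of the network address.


Given: IP = 171.69.52.97, prefix = /27
Subnet mask = 255.255.255.224
Last octet of IP: 97
Last octet of mask: 224
Network last octet = 97 AND 224 = 96

96


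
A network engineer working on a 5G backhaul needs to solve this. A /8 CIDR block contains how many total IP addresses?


Given: CIDR prefix /8
Host bits = 32 - 8 = 24
Total addresses = 2^24 = 16777216

16777216


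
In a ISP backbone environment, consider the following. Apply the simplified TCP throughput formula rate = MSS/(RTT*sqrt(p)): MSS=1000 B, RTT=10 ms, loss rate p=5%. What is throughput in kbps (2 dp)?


Given: MSS = 1000 bytes, RTT = 10 ms, loss = 5%
RTT in seconds = 10 / 1000 = 0.01
Loss rate = 5% = 0.05
sqrt(loss) = sqrt(0.05) = 0.223606797750
Throughput (bytes/s) = 1000 / (0.01 * 0.223606797750) = 447213.5955
Throughput (kbps) = 447213.5955 * 8 / 1000 = 3577.708764 -> 3577.71 kbps (2 dp)

3577.71


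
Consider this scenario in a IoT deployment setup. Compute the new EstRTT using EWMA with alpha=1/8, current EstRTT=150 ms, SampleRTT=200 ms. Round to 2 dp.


Given: EstRTT = 150 ms, SampleRTT = 200 ms, alpha = 1/8
New EstRTT = (1 - alpha) * EstRTT + alpha * SampleRTT
(7/8) * 150 = 131.25
(1/8) * 200 = 25
New EstRTT = 131.25 + 25 = 156.25 ms -> 156.25 ms (2 dp)

156.25


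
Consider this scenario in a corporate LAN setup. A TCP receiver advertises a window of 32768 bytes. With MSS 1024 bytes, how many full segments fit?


Given: RWND = 32768 bytes, MSS = 1024 bytes
Full segments = floor(RWND / MSS)
Full segments = floor(32768 / 1024)
Full segments = floor(32.0) = 32

32


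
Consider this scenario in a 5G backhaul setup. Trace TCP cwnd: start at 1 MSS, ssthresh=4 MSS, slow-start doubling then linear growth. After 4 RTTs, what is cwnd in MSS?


RTT 0: cwnd = 1 MSS (initial)
RTT 1: cwnd = 2 MSS (slow start, doubled)
RTT 2: cwnd = 4 MSS (slow start, doubled)
RTT 3: cwnd = 5 MSS (congestion avoidance, +1)
RTT 4: cwnd = 6 MSS (congestion avoidance, +1)

6


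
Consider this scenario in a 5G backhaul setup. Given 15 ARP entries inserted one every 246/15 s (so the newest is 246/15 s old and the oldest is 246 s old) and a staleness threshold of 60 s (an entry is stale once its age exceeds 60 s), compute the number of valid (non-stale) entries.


Ages are k * 246/15 s for k = 1..15 (spacing = 16.4000 s).
Entry k is valid iff k * 246/15 <= 60 iff k <= 15 * 60 / 246 = 3.6585
n_valid = floor(3.6585) = 3
(n_stale = 15 - 3 = 12)

3


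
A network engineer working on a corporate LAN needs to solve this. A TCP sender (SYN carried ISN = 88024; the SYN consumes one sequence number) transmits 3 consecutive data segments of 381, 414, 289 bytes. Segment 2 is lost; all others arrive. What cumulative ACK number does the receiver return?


SYN uses sequence number 88024; first data byte = ISN + 1 = 88025.
Segment 1: SEQ = 88025, len = 381 B, covers [88025, 88405]
Segment 2: SEQ = 88406, len = 414 B, covers [88406, 88819] [LOST]
Segment 3: SEQ = 88820, len = 289 B, covers [88820, 89108]
In-order data received: bytes [88025, 88405] (segments 1..1).
Segment 2 missing -> gap begins at byte 88406; later segments buffered out of order.
Cumulative ACK = next expected in-order byte = 88025 + 381 = 88406

88406


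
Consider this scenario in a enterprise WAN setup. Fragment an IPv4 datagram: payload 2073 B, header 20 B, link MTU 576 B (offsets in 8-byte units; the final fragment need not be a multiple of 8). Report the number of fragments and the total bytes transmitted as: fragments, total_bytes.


Max data per non-final fragment = floor((MTU - header)/8)*8 = floor((576 - 20)/8)*8 = floor(556/8)*8 = 552 B
Final fragment needs no 8-byte alignment: it can carry up to MTU - header = 556 B
Non-final fragments needed = ceil((payload - 556) / 552) = ceil(1517/552) = ceil(2.7482) = 3
Number of fragments = 3 + 1 = 4
Fragment sizes (data): 3 * 552 B + 417 B (last, 417 <= 556 OK)
Total bytes sent = payload + n_frags * header = 2073 + 4*20 = 2073 + 80 = 2153 B

4, 2153


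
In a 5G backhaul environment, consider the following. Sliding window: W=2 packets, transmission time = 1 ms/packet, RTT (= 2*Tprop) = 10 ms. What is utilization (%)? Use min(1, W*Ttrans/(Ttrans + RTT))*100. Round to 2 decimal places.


Given: W = 2, Ttrans = 1 ms, RTT = 10 ms (= 2 * Tprop, Tprop = 5 ms)
Cycle time = Ttrans + RTT = 1 + 10 = 11 ms (first packet sent until its ACK returns)
W * Ttrans = 2 * 1 = 2 ms of sending per cycle
W * Ttrans / (Ttrans + RTT) = 2 / 11 = 0.181818
U = min(1, 0.181818) = 0.181818
U% = 18.18%

18.18


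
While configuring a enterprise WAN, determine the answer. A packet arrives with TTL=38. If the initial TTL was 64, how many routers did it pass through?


Given: initial TTL = 64, received TTL = 38
Hops = initial TTL - received TTL
Hops = 64 - 38 = 26

26


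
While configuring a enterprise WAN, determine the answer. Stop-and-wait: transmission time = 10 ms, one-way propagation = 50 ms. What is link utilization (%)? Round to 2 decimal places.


Given: Ttrans = 10 ms, Tprop = 50 ms
RTT = 2 * Tprop = 2 * 50 = 100 ms
U = Ttrans / (Ttrans + RTT)
U = 10 / (10 + 100)
U = 10 / 110 = 0.090909
U% = 9.09%

9.09


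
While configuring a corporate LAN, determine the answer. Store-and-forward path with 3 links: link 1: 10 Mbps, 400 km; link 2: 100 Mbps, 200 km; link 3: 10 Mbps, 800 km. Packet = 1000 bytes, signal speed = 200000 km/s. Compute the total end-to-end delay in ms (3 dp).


Packet = 1000 bytes = 8000 bits. Store-and-forward: sum (t_trans + t_prop) per link.
Link 1: t_trans = 8000/(10*10^6) s = 0.8000 ms; t_prop = 400/200000 s = 2.0000 ms; subtotal = 2.8000 ms
Link 2: t_trans = 8000/(100*10^6) s = 0.0800 ms; t_prop = 200/200000 s = 1.0000 ms; subtotal = 1.0800 ms
Link 3: t_trans = 8000/(10*10^6) s = 0.8000 ms; t_prop = 800/200000 s = 4.0000 ms; subtotal = 4.8000 ms
End-to-end = 2.8000 + 1.0800 + 4.8000 = 8.6800 ms -> 8.680 ms (3 dp)

8.680


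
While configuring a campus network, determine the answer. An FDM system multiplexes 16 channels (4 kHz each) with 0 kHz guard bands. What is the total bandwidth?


Given: 16 channels, 4 kHz each, guard = 0 kHz
Channel bandwidth = 16 * 4 = 64 kHz
Guard bands = 15 gaps * 0 kHz = 0 kHz
Total = 64 + 0 = 64 kHz

64


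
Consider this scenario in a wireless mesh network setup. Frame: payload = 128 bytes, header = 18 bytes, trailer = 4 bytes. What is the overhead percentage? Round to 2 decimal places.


Given: payload = 128 B, header = 18 B, trailer = 4 B
Overhead bytes = header + trailer = 18 + 4 = 22
Total frame = payload + overhead = 128 + 22 = 150
Overhead % = 22 / 150 * 100 = 14.6667% -> 14.67% (2 dp)

14.67


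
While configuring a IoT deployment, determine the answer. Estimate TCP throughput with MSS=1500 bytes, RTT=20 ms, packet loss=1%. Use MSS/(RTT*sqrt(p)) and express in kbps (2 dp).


Given: MSS = 1500 bytes, RTT = 20 ms, loss = 1%
RTT in seconds = 20 / 1000 = 0.02
Loss rate = 1% = 0.01
sqrt(loss) = sqrt(0.01) = 0.1
Throughput (bytes/s) = 1500 / (0.02 * 0.1) = 750000.0000
Throughput (kbps) = 750000.0000 * 8 / 1000 = 6000.000000 -> 6000.00 kbps (2 dp)

6000.00


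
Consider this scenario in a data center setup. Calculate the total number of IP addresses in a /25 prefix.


Given: CIDR prefix /25
Host bits = 32 - 25 = 7
Total addresses = 2^7 = 128

128


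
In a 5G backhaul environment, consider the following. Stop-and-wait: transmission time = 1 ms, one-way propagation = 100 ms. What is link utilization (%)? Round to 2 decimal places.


Given: Ttrans = 1 ms, Tprop = 100 ms
RTT = 2 * Tprop = 2 * 100 = 200 ms
U = Ttrans / (Ttrans + RTT)
U = 1 / (1 + 200)
U = 1 / 201 = 0.004975
U% = 0.50%

0.50


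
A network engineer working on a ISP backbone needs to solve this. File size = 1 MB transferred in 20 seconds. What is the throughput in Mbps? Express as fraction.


Given: file = 1 MB, time = 20 s
File in Mb = 1 * 8 = 8 Mb
Throughput = 8 / 20 Mbps
Throughput = 2/5 Mbps

2/5


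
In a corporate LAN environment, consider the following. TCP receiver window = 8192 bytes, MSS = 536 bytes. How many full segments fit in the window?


Given: RWND = 8192 bytes, MSS = 536 bytes
Full segments = floor(RWND / MSS)
Full segments = floor(8192 / 536)
Full segments = floor(15.2836) = 15

15


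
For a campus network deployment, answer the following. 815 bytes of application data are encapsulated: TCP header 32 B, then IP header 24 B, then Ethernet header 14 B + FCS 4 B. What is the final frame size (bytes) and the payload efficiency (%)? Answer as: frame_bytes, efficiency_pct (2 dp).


TCP segment = 815 + 32 = 847 B
IP packet = 847 + 24 = 871 B
Ethernet frame = 871 + 14 + 4 = 889 B
Efficiency = app / frame = 815 / 889 = 0.916760 = 91.6760% -> 91.68% (2 dp)

889, 91.68


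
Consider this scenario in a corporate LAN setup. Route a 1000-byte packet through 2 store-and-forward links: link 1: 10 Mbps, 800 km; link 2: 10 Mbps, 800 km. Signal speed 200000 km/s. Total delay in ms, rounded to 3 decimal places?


Packet = 1000 bytes = 8000 bits. Store-and-forward: sum (t_trans + t_prop) per link.
Link 1: t_trans = 8000/(10*10^6) s = 0.8000 ms; t_prop = 800/200000 s = 4.0000 ms; subtotal = 4.8000 ms
Link 2: t_trans = 8000/(10*10^6) s = 0.8000 ms; t_prop = 800/200000 s = 4.0000 ms; subtotal = 4.8000 ms
End-to-end = 4.8000 + 4.8000 = 9.6000 ms -> 9.600 ms (3 dp)

9.600


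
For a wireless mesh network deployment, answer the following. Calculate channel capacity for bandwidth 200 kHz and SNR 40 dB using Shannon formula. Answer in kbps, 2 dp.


Given: B = 200 kHz, SNR = 40 dB
SNR linear = 10^(40/10) = 10000
1 + SNR = 10001
log2(10001) = 13.2878566418
C = 200 * 1000 * 13.2878566418 = 2657571.3284 bps
C = 2657.571328 kbps -> 2657.57 kbps (2 dp)

2657.57


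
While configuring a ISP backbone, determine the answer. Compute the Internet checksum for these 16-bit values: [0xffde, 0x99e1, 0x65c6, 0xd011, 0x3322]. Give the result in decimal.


Given words: [0xffde, 0x99e1, 0x65c6, 0xd011, 0x3322]
Step 1: Sum all words
Raw sum = 65502 + 39393 + 26054 + 53265 + 13090 = 197304
Step 2: Fold carry: (696 + 3) = 699
One's complement = ~699 & 0xFFFF = 64836

64836


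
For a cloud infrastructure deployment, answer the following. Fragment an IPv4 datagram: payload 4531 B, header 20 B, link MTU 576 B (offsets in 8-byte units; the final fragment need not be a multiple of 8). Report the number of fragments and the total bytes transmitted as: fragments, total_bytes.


Max data per non-final fragment = floor((MTU - header)/8)*8 = floor((576 - 20)/8)*8 = floor(556/8)*8 = 552 B
Final fragment needs no 8-byte alignment: it can carry up to MTU - header = 556 B
Non-final fragments needed = ceil((payload - 556) / 552) = ceil(3975/552) = ceil(7.2011) = 8
Number of fragments = 8 + 1 = 9
Fragment sizes (data): 8 * 552 B + 115 B (last, 115 <= 556 OK)
Total bytes sent = payload + n_frags * header = 4531 + 9*20 = 4531 + 180 = 4711 B

9, 4711


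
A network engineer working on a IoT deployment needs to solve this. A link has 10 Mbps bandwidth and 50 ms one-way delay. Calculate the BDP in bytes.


Given: bandwidth = 10 Mbps, delay = 50 ms
BDP in bits = 10 * 10^6 * 50 / 1000
BDP in bits = 500000
BDP in bytes = 500000 / 8 = 62500

62500


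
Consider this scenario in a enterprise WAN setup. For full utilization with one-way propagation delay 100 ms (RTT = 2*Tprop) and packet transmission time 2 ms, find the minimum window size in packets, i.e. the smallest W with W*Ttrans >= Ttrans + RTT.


Given: Ttrans = 2 ms, RTT = 200 ms (= 2 * Tprop, Tprop = 100 ms)
Time until first ACK returns = Ttrans + RTT = 2 + 200 = 202 ms
Need W * Ttrans >= Ttrans + RTT  ->  W >= (Ttrans + RTT) / Ttrans
(Ttrans + RTT) / Ttrans = 202 / 2 = 101
W_min = ceil(101) = 101

101


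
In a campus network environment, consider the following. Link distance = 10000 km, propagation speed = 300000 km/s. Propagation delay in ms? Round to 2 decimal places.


Given: distance = 10000 km, speed = 300000 km/s
Delay = distance / speed = 10000 / 300000 seconds
Delay in ms = 10000 * 1000 / 300000
Delay = 33.3333 ms
Rounded to 2 dp = 33.33 ms

33.33


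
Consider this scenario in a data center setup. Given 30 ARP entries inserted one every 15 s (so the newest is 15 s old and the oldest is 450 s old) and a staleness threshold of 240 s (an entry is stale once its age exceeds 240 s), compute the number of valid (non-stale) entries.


Ages are k * 450/30 s for k = 1..30 (spacing = 15.0000 s).
Entry k is valid iff k * 450/30 <= 240 iff k <= 30 * 240 / 450 = 16.0000
n_valid = floor(16.0000) = 16
(n_stale = 30 - 16 = 14)

16


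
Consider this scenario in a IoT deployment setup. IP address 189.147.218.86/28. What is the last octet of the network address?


Given: IP = 189.147.218.86, prefix = /28
Subnet mask = 255.255.255.240
Last octet of IP: 86
Last octet of mask: 240
Network last octet = 86 AND 240 = 80

80


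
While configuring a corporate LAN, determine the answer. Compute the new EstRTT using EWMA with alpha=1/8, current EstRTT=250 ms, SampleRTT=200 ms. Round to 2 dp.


Given: EstRTT = 250 ms, SampleRTT = 200 ms, alpha = 1/8
New EstRTT = (1 - alpha) * EstRTT + alpha * SampleRTT
(7/8) * 250 = 218.75
(1/8) * 200 = 25
New EstRTT = 218.75 + 25 = 243.75 ms -> 243.75 ms (2 dp)

243.75


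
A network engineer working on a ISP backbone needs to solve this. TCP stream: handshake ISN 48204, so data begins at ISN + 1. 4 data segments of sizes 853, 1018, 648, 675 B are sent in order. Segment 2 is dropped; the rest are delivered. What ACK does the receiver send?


SYN uses sequence number 48204; first data byte = ISN + 1 = 48205.
Segment 1: SEQ = 48205, len = 853 B, covers [48205, 49057]
Segment 2: SEQ = 49058, len = 1018 B, covers [49058, 50075] [LOST]
Segment 3: SEQ = 50076, len = 648 B, covers [50076, 50723]
Segment 4: SEQ = 50724, len = 675 B, covers [50724, 51398]
In-order data received: bytes [48205, 49057] (segments 1..1).
Segment 2 missing -> gap begins at byte 49058; later segments buffered out of order.
Cumulative ACK = next expected in-order byte = 48205 + 853 = 49058

49058


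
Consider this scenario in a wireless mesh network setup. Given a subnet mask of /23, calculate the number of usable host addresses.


Given: subnet mask /23
Host bits = 32 - 23 = 9
Total addresses = 2^9 = 512
Usable hosts = 512 - 2 (network + broadcast) = 510

510


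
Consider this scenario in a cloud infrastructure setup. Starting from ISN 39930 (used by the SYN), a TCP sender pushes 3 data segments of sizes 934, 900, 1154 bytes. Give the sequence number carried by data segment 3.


The SYN occupies sequence number ISN = 39930, so the first data byte is ISN + 1 = 39931.
SEQ of data segment i = (ISN + 1) + sum of payload sizes of segments 1..i-1.
Segment 1: SEQ = 39931, payload = 934 bytes
Segment 2: SEQ = 40865, payload = 900 bytes
Segment 3: SEQ = 41765, payload = 1154 bytes
SEQ of segment 3 = 39931 + 934 + 900 = 41765

41765


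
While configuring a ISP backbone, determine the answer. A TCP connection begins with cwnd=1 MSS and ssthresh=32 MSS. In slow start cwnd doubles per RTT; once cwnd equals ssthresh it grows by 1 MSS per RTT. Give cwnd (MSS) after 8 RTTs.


RTT 0: cwnd = 1 MSS (initial)
RTT 1: cwnd = 2 MSS (slow start, doubled)
RTT 2: cwnd = 4 MSS (slow start, doubled)
RTT 3: cwnd = 8 MSS (slow start, doubled)
RTT 4: cwnd = 16 MSS (slow start, doubled)
RTT 5: cwnd = 32 MSS (slow start, doubled)
RTT 6: cwnd = 33 MSS (congestion avoidance, +1)
RTT 7: cwnd = 34 MSS (congestion avoidance, +1)
RTT 8: cwnd = 35 MSS (congestion avoidance, +1)

35


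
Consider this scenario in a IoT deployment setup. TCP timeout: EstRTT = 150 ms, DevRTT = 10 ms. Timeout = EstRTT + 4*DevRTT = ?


Given: EstRTT = 150 ms, DevRTT = 10 ms
Timeout = EstRTT + 4 * DevRTT
4 * DevRTT = 4 * 10 = 40
Timeout = 150 + 40 = 190 ms

190


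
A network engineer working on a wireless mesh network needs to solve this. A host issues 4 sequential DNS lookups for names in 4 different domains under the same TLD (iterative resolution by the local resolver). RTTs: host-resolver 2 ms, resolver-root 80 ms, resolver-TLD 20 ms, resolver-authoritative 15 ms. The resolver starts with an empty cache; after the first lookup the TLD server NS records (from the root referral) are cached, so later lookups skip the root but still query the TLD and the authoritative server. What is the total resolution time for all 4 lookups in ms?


Lookup 1 (cold cache): local + root + TLD + auth = 2 + 80 + 20 + 15 = 117 ms
Lookups 2..4 (TLD NS cached -> skip root; new domain -> still ask TLD and auth): local + TLD + auth = 2 + 20 + 15 = 37 ms each
Remaining 3 lookups: 3 * 37 = 111 ms
Total = 117 + 111 = 228 ms

228


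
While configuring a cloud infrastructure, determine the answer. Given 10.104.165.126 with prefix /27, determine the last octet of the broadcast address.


Given: IP = 10.104.165.126, prefix = /27
Host bits = 32 - 27 = 5
Network last octet = 126 AND mask = 96
Host part size = 2^5 - 1 = 31
Broadcast last octet = 96 OR 31 = 127

127


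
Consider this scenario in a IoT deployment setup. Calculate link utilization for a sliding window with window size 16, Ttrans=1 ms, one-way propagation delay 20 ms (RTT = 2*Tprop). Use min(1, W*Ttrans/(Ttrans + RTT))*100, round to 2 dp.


Given: W = 16, Ttrans = 1 ms, RTT = 40 ms (= 2 * Tprop, Tprop = 20 ms)
Cycle time = Ttrans + RTT = 1 + 40 = 41 ms (first packet sent until its ACK returns)
W * Ttrans = 16 * 1 = 16 ms of sending per cycle
W * Ttrans / (Ttrans + RTT) = 16 / 41 = 0.390244
U = min(1, 0.390244) = 0.390244
U% = 39.02%

39.02


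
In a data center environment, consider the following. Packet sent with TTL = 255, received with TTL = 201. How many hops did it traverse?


Given: initial TTL = 255, received TTL = 201
Hops = initial TTL - received TTL
Hops = 255 - 201 = 54

54


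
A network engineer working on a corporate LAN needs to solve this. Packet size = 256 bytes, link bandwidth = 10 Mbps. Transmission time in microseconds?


Given: packet = 256 bytes, bandwidth = 10 Mbps
Packet in bits = 256 * 8 = 2048 bits
Bandwidth = 10 * 10^6 = 10000000 bps
Time = 2048 / 10000000 seconds
Time in us = 2048 * 10^6 / 10000000 = 204.8

204.8


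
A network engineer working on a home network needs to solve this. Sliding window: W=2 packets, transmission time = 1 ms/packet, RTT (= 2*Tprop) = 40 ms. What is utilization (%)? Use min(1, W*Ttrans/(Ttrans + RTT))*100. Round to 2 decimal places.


Given: W = 2, Ttrans = 1 ms, RTT = 40 ms (= 2 * Tprop, Tprop = 20 ms)
Cycle time = Ttrans + RTT = 1 + 40 = 41 ms (first packet sent until its ACK returns)
W * Ttrans = 2 * 1 = 2 ms of sending per cycle
W * Ttrans / (Ttrans + RTT) = 2 / 41 = 0.048780
U = min(1, 0.048780) = 0.048780
U% = 4.88%

4.88


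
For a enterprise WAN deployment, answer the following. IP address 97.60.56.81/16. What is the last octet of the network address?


Given: IP = 97.60.56.81, prefix = /16
Subnet mask = 255.255.0.0
Last octet of IP: 81
Last octet of mask: 0
Network last octet = 81 AND 0 = 0

0


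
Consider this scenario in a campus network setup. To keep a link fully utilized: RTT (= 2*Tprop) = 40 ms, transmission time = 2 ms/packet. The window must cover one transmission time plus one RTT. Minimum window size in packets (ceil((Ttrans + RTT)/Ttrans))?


Given: Ttrans = 2 ms, RTT = 40 ms (= 2 * Tprop, Tprop = 20 ms)
Time until first ACK returns = Ttrans + RTT = 2 + 40 = 42 ms
Need W * Ttrans >= Ttrans + RTT  ->  W >= (Ttrans + RTT) / Ttrans
(Ttrans + RTT) / Ttrans = 42 / 2 = 21
W_min = ceil(21) = 21

21


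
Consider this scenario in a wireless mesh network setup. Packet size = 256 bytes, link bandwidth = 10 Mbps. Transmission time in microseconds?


Given: packet = 256 bytes, bandwidth = 10 Mbps
Packet in bits = 256 * 8 = 2048 bits
Bandwidth = 10 * 10^6 = 10000000 bps
Time = 2048 / 10000000 seconds
Time in us = 2048 * 10^6 / 10000000 = 204.8

204.8


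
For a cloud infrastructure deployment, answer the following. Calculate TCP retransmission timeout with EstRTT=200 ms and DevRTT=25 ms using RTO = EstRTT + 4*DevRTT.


Given: EstRTT = 200 ms, DevRTT = 25 ms
Timeout = EstRTT + 4 * DevRTT
4 * DevRTT = 4 * 25 = 100
Timeout = 200 + 100 = 300 ms

300


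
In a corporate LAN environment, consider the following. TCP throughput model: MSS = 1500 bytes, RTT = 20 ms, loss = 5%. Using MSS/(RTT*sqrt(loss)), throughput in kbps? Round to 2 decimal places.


Given: MSS = 1500 bytes, RTT = 20 ms, loss = 5%
RTT in seconds = 20 / 1000 = 0.02
Loss rate = 5% = 0.05
sqrt(loss) = sqrt(0.05) = 0.223606797750
Throughput (bytes/s) = 1500 / (0.02 * 0.223606797750) = 335410.1966
Throughput (kbps) = 335410.1966 * 8 / 1000 = 2683.281573 -> 2683.28 kbps (2 dp)

2683.28


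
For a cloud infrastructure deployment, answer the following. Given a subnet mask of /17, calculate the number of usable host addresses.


Given: subnet mask /17
Host bits = 32 - 17 = 15
Total addresses = 2^15 = 32768
Usable hosts = 32768 - 2 (network + broadcast) = 32766

32766


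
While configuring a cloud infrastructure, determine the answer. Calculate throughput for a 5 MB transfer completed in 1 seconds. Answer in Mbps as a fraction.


Given: file = 5 MB, time = 1 s
File in Mb = 5 * 8 = 40 Mb
Throughput = 40 / 1 Mbps
Throughput = 40 Mbps

40


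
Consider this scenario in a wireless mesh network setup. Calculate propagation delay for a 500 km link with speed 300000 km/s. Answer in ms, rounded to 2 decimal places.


Given: distance = 500 km, speed = 300000 km/s
Delay = distance / speed = 500 / 300000 seconds
Delay in ms = 500 * 1000 / 300000
Delay = 1.6667 ms
Rounded to 2 dp = 1.67 ms

1.67


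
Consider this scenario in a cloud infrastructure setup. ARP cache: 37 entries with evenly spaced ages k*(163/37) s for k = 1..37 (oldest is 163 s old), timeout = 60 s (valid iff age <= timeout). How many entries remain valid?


Ages are k * 163/37 s for k = 1..37 (spacing = 4.4054 s).
Entry k is valid iff k * 163/37 <= 60 iff k <= 37 * 60 / 163 = 13.6196
n_valid = floor(13.6196) = 13
(n_stale = 37 - 13 = 24)

13


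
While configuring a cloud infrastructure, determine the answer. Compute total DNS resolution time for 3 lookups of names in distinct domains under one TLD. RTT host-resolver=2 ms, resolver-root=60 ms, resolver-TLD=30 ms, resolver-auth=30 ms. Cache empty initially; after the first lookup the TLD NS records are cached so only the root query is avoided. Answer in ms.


Lookup 1 (cold cache): local + root + TLD + auth = 2 + 60 + 30 + 30 = 122 ms
Lookups 2..3 (TLD NS cached -> skip root; new domain -> still ask TLD and auth): local + TLD + auth = 2 + 30 + 30 = 62 ms each
Remaining 2 lookups: 2 * 62 = 124 ms
Total = 122 + 124 = 246 ms

246


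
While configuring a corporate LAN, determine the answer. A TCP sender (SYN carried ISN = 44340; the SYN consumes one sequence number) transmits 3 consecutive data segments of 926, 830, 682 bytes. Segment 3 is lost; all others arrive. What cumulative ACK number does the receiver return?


SYN uses sequence number 44340; first data byte = ISN + 1 = 44341.
Segment 1: SEQ = 44341, len = 926 B, covers [44341, 45266]
Segment 2: SEQ = 45267, len = 830 B, covers [45267, 46096]
Segment 3: SEQ = 46097, len = 682 B, covers [46097, 46778] [LOST]
In-order data received: bytes [44341, 46096] (segments 1..2).
Segment 3 missing -> gap begins at byte 46097.
Cumulative ACK = next expected in-order byte = 44341 + 926 + 830 = 46097

46097


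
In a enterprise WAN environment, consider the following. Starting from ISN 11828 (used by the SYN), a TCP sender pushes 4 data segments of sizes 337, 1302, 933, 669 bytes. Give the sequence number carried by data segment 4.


The SYN occupies sequence number ISN = 11828, so the first data byte is ISN + 1 = 11829.
SEQ of data segment i = (ISN + 1) + sum of payload sizes of segments 1..i-1.
Segment 1: SEQ = 11829, payload = 337 bytes
Segment 2: SEQ = 12166, payload = 1302 bytes
Segment 3: SEQ = 13468, payload = 933 bytes
Segment 4: SEQ = 14401, payload = 669 bytes
SEQ of segment 4 = 11829 + 337 + 1302 + 933 = 14401

14401


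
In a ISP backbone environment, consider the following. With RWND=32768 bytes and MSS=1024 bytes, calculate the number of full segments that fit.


Given: RWND = 32768 bytes, MSS = 1024 bytes
Full segments = floor(RWND / MSS)
Full segments = floor(32768 / 1024)
Full segments = floor(32.0) = 32

32


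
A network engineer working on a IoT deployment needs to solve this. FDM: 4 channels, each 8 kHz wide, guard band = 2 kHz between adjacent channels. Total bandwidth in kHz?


Given: 4 channels, 8 kHz each, guard = 2 kHz
Channel bandwidth = 4 * 8 = 32 kHz
Guard bands = 3 gaps * 2 kHz = 6 kHz
Total = 32 + 6 = 38 kHz

38


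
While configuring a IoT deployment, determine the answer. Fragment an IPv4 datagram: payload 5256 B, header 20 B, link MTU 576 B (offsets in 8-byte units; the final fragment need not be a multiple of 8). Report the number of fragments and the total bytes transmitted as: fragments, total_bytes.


Max data per non-final fragment = floor((MTU - header)/8)*8 = floor((576 - 20)/8)*8 = floor(556/8)*8 = 552 B
Final fragment needs no 8-byte alignment: it can carry up to MTU - header = 556 B
Non-final fragments needed = ceil((payload - 556) / 552) = ceil(4700/552) = ceil(8.5145) = 9
Number of fragments = 9 + 1 = 10
Fragment sizes (data): 9 * 552 B + 288 B (last, 288 <= 556 OK)
Total bytes sent = payload + n_frags * header = 5256 + 10*20 = 5256 + 200 = 5456 B

10, 5456


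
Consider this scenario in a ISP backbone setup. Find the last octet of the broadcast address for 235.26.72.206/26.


Given: IP = 235.26.72.206, prefix = /26
Host bits = 32 - 26 = 6
Network last octet = 206 AND mask = 192
Host part size = 2^6 - 1 = 63
Broadcast last octet = 192 OR 63 = 255

255


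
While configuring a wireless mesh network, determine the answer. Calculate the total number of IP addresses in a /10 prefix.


Given: CIDR prefix /10
Host bits = 32 - 10 = 22
Total addresses = 2^22 = 4194304

4194304


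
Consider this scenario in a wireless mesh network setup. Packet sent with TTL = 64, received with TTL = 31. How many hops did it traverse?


Given: initial TTL = 64, received TTL = 31
Hops = initial TTL - received TTL
Hops = 64 - 31 = 33

33


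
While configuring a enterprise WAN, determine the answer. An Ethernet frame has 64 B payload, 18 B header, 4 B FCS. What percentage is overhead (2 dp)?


Given: payload = 64 B, header = 18 B, trailer = 4 B
Overhead bytes = header + trailer = 18 + 4 = 22
Total frame = payload + overhead = 64 + 22 = 86
Overhead % = 22 / 86 * 100 = 25.5814% -> 25.58% (2 dp)

25.58


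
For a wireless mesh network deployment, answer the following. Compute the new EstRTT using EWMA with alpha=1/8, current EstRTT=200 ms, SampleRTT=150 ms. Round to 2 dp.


Given: EstRTT = 200 ms, SampleRTT = 150 ms, alpha = 1/8
New EstRTT = (1 - alpha) * EstRTT + alpha * SampleRTT
(7/8) * 200 = 175
(1/8) * 150 = 18.75
New EstRTT = 175 + 18.75 = 193.75 ms -> 193.75 ms (2 dp)

193.75


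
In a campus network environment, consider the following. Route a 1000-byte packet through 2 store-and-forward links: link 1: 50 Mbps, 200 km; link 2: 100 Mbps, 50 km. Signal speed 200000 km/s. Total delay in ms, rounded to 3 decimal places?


Packet = 1000 bytes = 8000 bits. Store-and-forward: sum (t_trans + t_prop) per link.
Link 1: t_trans = 8000/(50*10^6) s = 0.1600 ms; t_prop = 200/200000 s = 1.0000 ms; subtotal = 1.1600 ms
Link 2: t_trans = 8000/(100*10^6) s = 0.0800 ms; t_prop = 50/200000 s = 0.2500 ms; subtotal = 0.3300 ms
End-to-end = 1.1600 + 0.3300 = 1.4900 ms -> 1.490 ms (3 dp)

1.490


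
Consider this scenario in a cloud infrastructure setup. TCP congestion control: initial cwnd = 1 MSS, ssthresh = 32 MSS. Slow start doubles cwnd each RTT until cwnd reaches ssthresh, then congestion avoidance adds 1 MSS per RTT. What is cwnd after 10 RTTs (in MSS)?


RTT 0: cwnd = 1 MSS (initial)
RTT 1: cwnd = 2 MSS (slow start, doubled)
RTT 2: cwnd = 4 MSS (slow start, doubled)
RTT 3: cwnd = 8 MSS (slow start, doubled)
RTT 4: cwnd = 16 MSS (slow start, doubled)
RTT 5: cwnd = 32 MSS (slow start, doubled)
RTT 6: cwnd = 33 MSS (congestion avoidance, +1)
RTT 7: cwnd = 34 MSS (congestion avoidance, +1)
RTT 8: cwnd = 35 MSS (congestion avoidance, +1)
RTT 9: cwnd = 36 MSS (congestion avoidance, +1)
RTT 10: cwnd = 37 MSS (congestion avoidance, +1)

37


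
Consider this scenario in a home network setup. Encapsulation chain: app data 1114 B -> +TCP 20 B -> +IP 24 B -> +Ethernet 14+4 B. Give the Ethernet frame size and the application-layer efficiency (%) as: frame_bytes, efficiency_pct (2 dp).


TCP segment = 1114 + 20 = 1134 B
IP packet = 1134 + 24 = 1158 B
Ethernet frame = 1158 + 14 + 4 = 1176 B
Efficiency = app / frame = 1114 / 1176 = 0.947279 = 94.7279% -> 94.73% (2 dp)

1176, 94.73


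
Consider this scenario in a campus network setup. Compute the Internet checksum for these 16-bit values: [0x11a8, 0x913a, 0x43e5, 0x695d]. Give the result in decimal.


Given words: [0x11a8, 0x913a, 0x43e5, 0x695d]
Step 1: Sum all words
Raw sum = 4520 + 37178 + 17381 + 26973 = 86052
Step 2: Fold carry: (20516 + 1) = 20517
One's complement = ~20517 & 0xFFFF = 45018

45018


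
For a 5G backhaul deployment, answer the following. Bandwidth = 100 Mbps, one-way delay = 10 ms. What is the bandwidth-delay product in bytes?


Given: bandwidth = 100 Mbps, delay = 10 ms
BDP in bits = 100 * 10^6 * 10 / 1000
BDP in bits = 1000000
BDP in bytes = 1000000 / 8 = 125000

125000


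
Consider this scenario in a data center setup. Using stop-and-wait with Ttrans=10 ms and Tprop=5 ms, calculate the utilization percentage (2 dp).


Given: Ttrans = 10 ms, Tprop = 5 ms
RTT = 2 * Tprop = 2 * 5 = 10 ms
U = Ttrans / (Ttrans + RTT)
U = 10 / (10 + 10)
U = 10 / 20 = 0.5
U% = 50.00%

50.00


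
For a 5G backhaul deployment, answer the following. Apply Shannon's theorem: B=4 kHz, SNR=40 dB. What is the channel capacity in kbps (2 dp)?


Given: B = 4 kHz, SNR = 40 dB
SNR linear = 10^(40/10) = 10000
1 + SNR = 10001
log2(10001) = 13.2878566418
C = 4 * 1000 * 13.2878566418 = 53151.4266 bps
C = 53.151427 kbps -> 53.15 kbps (2 dp)

53.15


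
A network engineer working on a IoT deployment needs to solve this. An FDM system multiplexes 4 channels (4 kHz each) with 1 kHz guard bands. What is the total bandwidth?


Given: 4 channels, 4 kHz each, guard = 1 kHz
Channel bandwidth = 4 * 4 = 16 kHz
Guard bands = 3 gaps * 1 kHz = 3 kHz
Total = 16 + 3 = 19 kHz

19


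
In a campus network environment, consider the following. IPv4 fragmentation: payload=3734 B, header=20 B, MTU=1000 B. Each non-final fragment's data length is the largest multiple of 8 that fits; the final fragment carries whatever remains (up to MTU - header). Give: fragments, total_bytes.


Max data per non-final fragment = floor((MTU - header)/8)*8 = floor((1000 - 20)/8)*8 = floor(980/8)*8 = 976 B
Final fragment needs no 8-byte alignment: it can carry up to MTU - header = 980 B
Non-final fragments needed = ceil((payload - 980) / 976) = ceil(2754/976) = ceil(2.8217) = 3
Number of fragments = 3 + 1 = 4
Fragment sizes (data): 3 * 976 B + 806 B (last, 806 <= 980 OK)
Total bytes sent = payload + n_frags * header = 3734 + 4*20 = 3734 + 80 = 3814 B

4, 3814


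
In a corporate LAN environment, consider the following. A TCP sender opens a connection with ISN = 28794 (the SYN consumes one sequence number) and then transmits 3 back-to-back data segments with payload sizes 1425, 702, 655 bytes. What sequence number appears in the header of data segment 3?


The SYN occupies sequence number ISN = 28794, so the first data byte is ISN + 1 = 28795.
SEQ of data segment i = (ISN + 1) + sum of payload sizes of segments 1..i-1.
Segment 1: SEQ = 28795, payload = 1425 bytes
Segment 2: SEQ = 30220, payload = 702 bytes
Segment 3: SEQ = 30922, payload = 655 bytes
SEQ of segment 3 = 28795 + 1425 + 702 = 30922

30922


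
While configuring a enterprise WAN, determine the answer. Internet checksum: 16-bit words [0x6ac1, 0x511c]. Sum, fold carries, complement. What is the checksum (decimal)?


Given words: [0x6ac1, 0x511c]
Step 1: Sum all words
Raw sum = 27329 + 20764 = 48093
One's complement = ~48093 & 0xFFFF = 17442

17442


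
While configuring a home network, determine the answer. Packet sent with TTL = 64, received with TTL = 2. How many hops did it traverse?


Given: initial TTL = 64, received TTL = 2
Hops = initial TTL - received TTL
Hops = 64 - 2 = 62

62


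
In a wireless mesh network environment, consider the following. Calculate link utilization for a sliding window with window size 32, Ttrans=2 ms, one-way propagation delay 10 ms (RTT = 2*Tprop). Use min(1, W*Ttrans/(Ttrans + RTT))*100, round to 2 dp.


Given: W = 32, Ttrans = 2 ms, RTT = 20 ms (= 2 * Tprop, Tprop = 10 ms)
Cycle time = Ttrans + RTT = 2 + 20 = 22 ms (first packet sent until its ACK returns)
W * Ttrans = 32 * 2 = 64 ms of sending per cycle
W * Ttrans / (Ttrans + RTT) = 64 / 22 = 2.909091
U = min(1, 2.909091) = 1.000000
U% = 100.00%

100.00
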